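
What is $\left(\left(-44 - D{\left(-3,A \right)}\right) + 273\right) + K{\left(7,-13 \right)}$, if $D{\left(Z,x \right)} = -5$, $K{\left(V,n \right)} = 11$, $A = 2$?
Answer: $245$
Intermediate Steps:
$\left(\left(-44 - D{\left(-3,A \right)}\right) + 273\right) + K{\left(7,-13 \right)} = \left(\left(-44 - -5\right) + 273\right) + 11 = \left(\left(-44 + 5\right) + 273\right) + 11 = \left(-39 + 273\right) + 11 = 234 + 11 = 245$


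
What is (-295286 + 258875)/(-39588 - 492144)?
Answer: 12137/177244 ≈ 0.068476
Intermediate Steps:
(-295286 + 258875)/(-39588 - 492144) = -36411/(-531732) = -36411*(-1/531732) = 12137/177244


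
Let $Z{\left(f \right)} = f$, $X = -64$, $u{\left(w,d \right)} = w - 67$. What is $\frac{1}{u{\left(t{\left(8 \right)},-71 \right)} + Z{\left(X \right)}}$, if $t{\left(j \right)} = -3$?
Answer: $- \frac{1}{134} \approx -0.0074627$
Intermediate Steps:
$u{\left(w,d \right)} = -67 + w$
$\frac{1}{u{\left(t{\left(8 \right)},-71 \right)} + Z{\left(X \right)}} = \frac{1}{\left(-67 - 3\right) - 64} = \frac{1}{-70 - 64} = \frac{1}{-134} = - \frac{1}{134}$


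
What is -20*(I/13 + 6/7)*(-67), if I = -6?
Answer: 48240/91 ≈ 530.11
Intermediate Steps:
-20*(I/13 + 6/7)*(-67) = -20*(-6/13 + 6/7)*(-67) = -720*(-67)/91 = -20*(-2412/91) = 48240/91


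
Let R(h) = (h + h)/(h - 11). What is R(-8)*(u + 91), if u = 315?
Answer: 6496/19 ≈ 341.89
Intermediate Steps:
R(h) = 2*h/(-11 + h) (R(h) = (2*h)/(-11 + h) = 2*h/(-11 + h))
R(-8)*(u + 91) = (2*(-8)/(-11 - 8))*(315 + 91) = (2*(-8)/(-19))*406 = (2*(-8)*(-1/19))*406 = (16/19)*406 = 6496/19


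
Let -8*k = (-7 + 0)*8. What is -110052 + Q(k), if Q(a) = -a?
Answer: -110059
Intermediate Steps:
k = 7 (k = -(-7 + 0)*8/8 = -(-7)*8/8 = -⅛*(-56) = 7)
-110052 + Q(k) = -110052 - 1*7 = -110052 - 7 = -110059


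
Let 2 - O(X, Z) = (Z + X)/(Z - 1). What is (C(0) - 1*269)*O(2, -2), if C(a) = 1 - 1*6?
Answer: -548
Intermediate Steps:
C(a) = -5 (C(a) = 1 - 6 = -5)
O(X, Z) = 2 - (X + Z)/(-1 + Z) (O(X, Z) = 2 - (Z + X)/(Z - 1) = 2 - (X + Z)/(-1 + Z))
(C(0) - 1*269)*O(2, -2) = (-5 - 1*269)*((-2 - 2 - 1*2)/(-1 - 2)) = (-5 - 269)*((-2 - 2 - 2)/(-3)) = -(-274)*(-6)/3 = -274*2 = -548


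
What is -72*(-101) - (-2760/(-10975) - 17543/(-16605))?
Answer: 53000400271/7289595 ≈ 7270.7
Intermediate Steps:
-72*(-101) - (-2760/(-10975) - 17543/(-16605)) = 7272 - (-2760*(-1/10975) - 17543*(-1/16605)) = 7272 - (552/2195 + 17543/16605) = 7272 - 1*9534569/7289595 = 7272 - 9534569/7289595 = 53000400271/7289595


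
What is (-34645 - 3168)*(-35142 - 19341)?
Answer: 2060165679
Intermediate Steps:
(-34645 - 3168)*(-35142 - 19341) = -37813*(-54483) = 2060165679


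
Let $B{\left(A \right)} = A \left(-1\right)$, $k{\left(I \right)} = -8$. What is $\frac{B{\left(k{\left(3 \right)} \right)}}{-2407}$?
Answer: $- \frac{8}{2407} \approx -0.0033236$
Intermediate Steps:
$B{\left(A \right)} = - A$
$\frac{B{\left(k{\left(3 \right)} \right)}}{-2407} = \frac{\left(-1\right) \left(-8\right)}{-2407} = 8 \left(- \frac{1}{2407}\right) = - \frac{8}{2407}$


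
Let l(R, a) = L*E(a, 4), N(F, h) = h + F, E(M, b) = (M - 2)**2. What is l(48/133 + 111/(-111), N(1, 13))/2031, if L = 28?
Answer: 1344/677 ≈ 1.9852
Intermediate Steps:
E(M, b) = (-2 + M)**2
N(F, h) = F + h
l(R, a) = 28*(-2 + a)**2
l(48/133 + 111/(-111), N(1, 13))/2031 = (28*(-2 + (1 + 13))**2)/2031 = (28*(-2 + 14)**2)*(1/2031) = (28*12**2)*(1/2031) = (28*144)*(1/2031) = 4032*(1/2031) = 1344/677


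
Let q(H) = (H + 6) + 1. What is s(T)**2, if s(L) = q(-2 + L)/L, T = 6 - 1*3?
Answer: 64/9 ≈ 7.1111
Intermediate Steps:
T = 3 (T = 6 - 3 = 3)
q(H) = 7 + H (q(H) = (6 + H) + 1 = 7 + H)
s(L) = (5 + L)/L (s(L) = (7 + (-2 + L))/L = (5 + L)/L)
s(T)**2 = ((5 + 3)/3)**2 = ((1/3)*8)**2 = (8/3)**2 = 64/9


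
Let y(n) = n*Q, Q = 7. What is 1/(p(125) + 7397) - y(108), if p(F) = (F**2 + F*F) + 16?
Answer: -29229227/38663 ≈ -756.00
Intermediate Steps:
p(F) = 16 + 2*F**2 (p(F) = (F**2 + F**2) + 16 = 2*F**2 + 16 = 16 + 2*F**2)
y(n) = 7*n (y(n) = n*7 = 7*n)
1/(p(125) + 7397) - y(108) = 1/((16 + 2*125**2) + 7397) - 7*108 = 1/((16 + 2*15625) + 7397) - 1*756 = 1/((16 + 31250) + 7397) - 756 = 1/(31266 + 7397) - 756 = 1/38663 - 756 = -29229227/38663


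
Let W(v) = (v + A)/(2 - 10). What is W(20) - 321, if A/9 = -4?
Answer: -319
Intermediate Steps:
A = -36 (A = 9*(-4) = -36)
W(v) = 9/2 - v/8 (W(v) = (v - 36)/(2 - 10) = (-36 + v)/(-8) = (-36 + v)*(-⅛) = 9/2 - v/8)
W(20) - 321 = (9/2 - ⅛*20) - 321 = (9/2 - 5/2) - 321 = 2 - 321 = -319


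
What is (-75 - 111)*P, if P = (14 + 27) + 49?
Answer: -16740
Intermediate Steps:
P = 90 (P = 41 + 49 = 90)
(-75 - 111)*P = (-75 - 111)*90 = -186*90 = -16740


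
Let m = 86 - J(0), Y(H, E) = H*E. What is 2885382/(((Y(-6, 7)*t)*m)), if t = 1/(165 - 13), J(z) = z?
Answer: -36548172/301 ≈ -1.2142e+5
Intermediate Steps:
Y(H, E) = E*H
t = 1/152 ≈ 0.0065789
m = 86 (m = 86 - 1*0 = 86 + 0 = 86)
2885382/(((Y(-6, 7)*t)*m)) = 2885382/((((7*(-6))*(1/152))*86)) = 2885382/((-42*1/152*86)) = 2885382/((-21/76*86)) = 2885382/(-903/38) = 2885382*(-38/903) = -36548172/301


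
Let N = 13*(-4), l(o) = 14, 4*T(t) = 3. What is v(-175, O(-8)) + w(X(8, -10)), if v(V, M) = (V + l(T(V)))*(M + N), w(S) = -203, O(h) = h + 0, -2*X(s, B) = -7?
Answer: 9457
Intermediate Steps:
X(s, B) = 7/2 (X(s, B) = -½*(-7) = 7/2)
T(t) = ¾ (T(t) = (¼)*3 = ¾)
O(h) = h
N = -52
v(V, M) = (-52 + M)*(14 + V) (v(V, M) = (V + 14)*(M - 52) = (14 + V)*(-52 + M) = (-52 + M)*(14 + V))
v(-175, O(-8)) + w(X(8, -10)) = (-728 - 52*(-175) + 14*(-8) - 8*(-175)) - 203 = (-728 + 9100 - 112 + 1400) - 203 = 9660 - 203 = 9457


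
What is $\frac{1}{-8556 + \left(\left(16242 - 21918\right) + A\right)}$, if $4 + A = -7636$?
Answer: $- \frac{1}{21872} \approx -4.5721 \cdot 10^{-5}$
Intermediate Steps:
$A = -7640$ ($A = -4 - 7636 = -7640$)
$\frac{1}{-8556 + \left(\left(16242 - 21918\right) + A\right)} = \frac{1}{-8556 + \left(\left(16242 - 21918\right) - 7640\right)} = \frac{1}{-8556 - 13316} = \frac{1}{-21872} = - \frac{1}{21872}$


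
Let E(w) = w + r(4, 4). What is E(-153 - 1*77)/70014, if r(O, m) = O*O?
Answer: -107/35007 ≈ -0.0030565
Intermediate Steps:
r(O, m) = O²
E(w) = 16 + w (E(w) = w + 4² = w + 16 = 16 + w)
E(-153 - 1*77)/70014 = (16 + (-153 - 1*77))/70014 = (16 + (-153 - 77))*(1/70014) = (16 - 230)*(1/70014) = -214*1/70014 = -107/35007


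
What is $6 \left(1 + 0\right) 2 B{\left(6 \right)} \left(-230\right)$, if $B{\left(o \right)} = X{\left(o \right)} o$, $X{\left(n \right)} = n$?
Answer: $-99360$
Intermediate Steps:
$B{\left(o \right)} = o^{2}$ ($B{\left(o \right)} = o o = o^{2}$)
$6 \left(1 + 0\right) 2 B{\left(6 \right)} \left(-230\right) = 6 \left(1 + 0\right) 2 \cdot 6^{2} \left(-230\right) = 6 \cdot 1 \cdot 2 \cdot 36 \left(-230\right) = 6 \cdot 2 \cdot 36 \left(-230\right) = 12 \cdot 36 \left(-230\right) = 432 \left(-230\right) = -99360$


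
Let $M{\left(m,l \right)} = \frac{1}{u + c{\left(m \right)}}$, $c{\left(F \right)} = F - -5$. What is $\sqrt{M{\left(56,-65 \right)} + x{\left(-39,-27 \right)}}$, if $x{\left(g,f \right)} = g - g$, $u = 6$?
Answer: $\frac{\sqrt{67}}{67} \approx 0.12217$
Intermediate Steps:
$c{\left(F \right)} = 5 + F$ ($c{\left(F \right)} = F + 5 = 5 + F$)
$x{\left(g,f \right)} = 0$
$M{\left(m,l \right)} = \frac{1}{11 + m}$ ($M{\left(m,l \right)} = \frac{1}{6 + \left(5 + m\right)} = \frac{1}{11 + m}$)
$\sqrt{M{\left(56,-65 \right)} + x{\left(-39,-27 \right)}} = \sqrt{\frac{1}{11 + 56} + 0} = \sqrt{\frac{1}{67} + 0} = \sqrt{\frac{1}{67}} = \frac{\sqrt{67}}{67}$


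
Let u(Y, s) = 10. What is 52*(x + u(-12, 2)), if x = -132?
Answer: -6344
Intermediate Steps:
52*(x + u(-12, 2)) = 52*(-132 + 10) = 52*(-122) = -6344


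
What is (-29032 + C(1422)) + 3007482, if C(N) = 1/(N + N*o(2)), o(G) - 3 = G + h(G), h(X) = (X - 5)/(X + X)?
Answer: 44471236952/14931 ≈ 2.9784e+6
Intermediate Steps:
h(X) = (-5 + X)/(2*X) (h(X) = (-5 + X)/((2*X)) = (-5 + X)*(1/(2*X)) = (-5 + X)/(2*X))
o(G) = 3 + G + (-5 + G)/(2*G) (o(G) = 3 + (G + (-5 + G)/(2*G)) = 3 + G + (-5 + G)/(2*G))
C(N) = 4/(21*N) (C(N) = 1/(N + N*(7/2 + 2 - 5/2/2)) = 1/(N + N*(7/2 + 2 - 5/2*1/2)) = 1/(N + N*(7/2 + 2 - 5/4)) = 1/(N + N*(17/4)) = 1/(N + 17*N/4) = 1/(21*N/4) = 4/(21*N))
(-29032 + C(1422)) + 3007482 = (-29032 + (4/21)/1422) + 3007482 = (-29032 + (4/21)*(1/1422)) + 3007482 = (-29032 + 2/14931) + 3007482 = -433476790/14931 + 3007482 = 44471236952/14931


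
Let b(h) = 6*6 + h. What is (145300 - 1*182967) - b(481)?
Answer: -38184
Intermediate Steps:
b(h) = 36 + h
(145300 - 1*182967) - b(481) = (145300 - 1*182967) - (36 + 481) = (145300 - 182967) - 1*517 = -37667 - 517 = -38184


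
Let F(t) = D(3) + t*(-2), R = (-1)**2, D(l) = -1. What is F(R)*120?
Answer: -360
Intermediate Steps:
R = 1
F(t) = -1 - 2*t (F(t) = -1 + t*(-2) = -1 - 2*t)
F(R)*120 = (-1 - 2*1)*120 = (-1 - 2)*120 = -3*120 = -360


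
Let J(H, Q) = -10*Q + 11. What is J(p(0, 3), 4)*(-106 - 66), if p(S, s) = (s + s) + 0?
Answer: 4988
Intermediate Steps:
p(S, s) = 2*s (p(S, s) = 2*s + 0 = 2*s)
J(H, Q) = 11 - 10*Q
J(p(0, 3), 4)*(-106 - 66) = (11 - 10*4)*(-106 - 66) = (11 - 40)*(-172) = -29*(-172) = 4988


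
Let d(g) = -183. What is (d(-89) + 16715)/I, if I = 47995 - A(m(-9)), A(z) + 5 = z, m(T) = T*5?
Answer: 16532/48045 ≈ 0.34409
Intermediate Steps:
m(T) = 5*T
A(z) = -5 + z
I = 48045 (I = 47995 - (-5 + 5*(-9)) = 47995 - (-5 - 45) = 47995 - 1*(-50) = 47995 + 50 = 48045)
(d(-89) + 16715)/I = (-183 + 16715)/48045 = 16532*(1/48045) = 16532/48045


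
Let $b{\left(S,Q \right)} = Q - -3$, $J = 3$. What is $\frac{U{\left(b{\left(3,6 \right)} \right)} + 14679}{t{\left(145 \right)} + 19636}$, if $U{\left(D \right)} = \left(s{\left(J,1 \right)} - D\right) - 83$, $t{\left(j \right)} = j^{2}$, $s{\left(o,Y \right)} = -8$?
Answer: $\frac{14579}{40661} \approx 0.35855$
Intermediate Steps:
$b{\left(S,Q \right)} = 3 + Q$ ($b{\left(S,Q \right)} = Q + 3 = 3 + Q$)
$U{\left(D \right)} = -91 - D$ ($U{\left(D \right)} = \left(-8 - D\right) - 83 = -91 - D$)
$\frac{U{\left(b{\left(3,6 \right)} \right)} + 14679}{t{\left(145 \right)} + 19636} = \frac{\left(-91 - \left(3 + 6\right)\right) + 14679}{145^{2} + 19636} = \frac{\left(-91 - 9\right) + 14679}{21025 + 19636} = \frac{\left(-91 - 9\right) + 14679}{40661} = \left(-100 + 14679\right) \frac{1}{40661} = 14579 \cdot \frac{1}{40661} = \frac{14579}{40661}$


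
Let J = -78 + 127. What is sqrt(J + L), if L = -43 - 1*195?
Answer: 3*I*sqrt(21) ≈ 13.748*I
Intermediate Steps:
L = -238 (L = -43 - 195 = -238)
J = 49
sqrt(J + L) = sqrt(49 - 238) = sqrt(-189) = 3*I*sqrt(21)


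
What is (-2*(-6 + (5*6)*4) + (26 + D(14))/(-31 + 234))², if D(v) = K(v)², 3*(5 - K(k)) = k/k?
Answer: 173160847876/3337929 ≈ 51877.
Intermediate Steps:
K(k) = 14/3 (K(k) = 5 - k/(3*k) = 5 - ⅓*1 = 5 - ⅓ = 14/3)
D(v) = 196/9 (D(v) = (14/3)² = 196/9)
(-2*(-6 + (5*6)*4) + (26 + D(14))/(-31 + 234))² = (-2*(-6 + (5*6)*4) + (26 + 196/9)/(-31 + 234))² = (-2*(-6 + 30*4) + (430/9)/203)² = (-2*(-6 + 120) + (430/9)*(1/203))² = (-2*114 + 430/1827)² = (-228 + 430/1827)² = (-416126/1827)² = 173160847876/3337929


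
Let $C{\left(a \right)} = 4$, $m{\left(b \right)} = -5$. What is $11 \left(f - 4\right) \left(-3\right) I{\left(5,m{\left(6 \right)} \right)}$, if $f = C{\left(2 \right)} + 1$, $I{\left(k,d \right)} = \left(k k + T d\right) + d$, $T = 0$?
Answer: $-660$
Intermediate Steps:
$I{\left(k,d \right)} = d + k^{2}$ ($I{\left(k,d \right)} = \left(k k + 0 d\right) + d = \left(k^{2} + 0\right) + d = k^{2} + d = d + k^{2}$)
$f = 5$ ($f = 4 + 1 = 5$)
$11 \left(f - 4\right) \left(-3\right) I{\left(5,m{\left(6 \right)} \right)} = 11 \left(5 - 4\right) \left(-3\right) \left(-5 + 5^{2}\right) = 11 \cdot 1 \left(-3\right) \left(-5 + 25\right) = 11 \left(-3\right) 20 = \left(-33\right) 20 = -660$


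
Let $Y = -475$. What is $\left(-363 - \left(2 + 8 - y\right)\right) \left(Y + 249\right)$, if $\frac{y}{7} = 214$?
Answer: $-254250$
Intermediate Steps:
$y = 1498$ ($y = 7 \cdot 214 = 1498$)
$\left(-363 - \left(2 + 8 - y\right)\right) \left(Y + 249\right) = \left(-363 + \left(1498 - \left(1 \cdot 8 + 2\right)\right)\right) \left(-475 + 249\right) = \left(-363 + \left(1498 - \left(8 + 2\right)\right)\right) \left(-226\right) = \left(-363 + \left(1498 - 10\right)\right) \left(-226\right) = \left(-363 + 1488\right) \left(-226\right) = 1125 \left(-226\right) = -254250$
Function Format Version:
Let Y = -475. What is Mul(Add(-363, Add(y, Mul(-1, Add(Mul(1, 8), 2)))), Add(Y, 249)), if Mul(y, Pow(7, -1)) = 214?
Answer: -254250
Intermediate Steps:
y = 1498 (y = Mul(7, 214) = 1498)
Mul(Add(-363, Add(y, Mul(-1, Add(Mul(1, 8), 2)))), Add(Y, 249)) = Mul(Add(-363, Add(1498, Mul(-1, Add(Mul(1, 8), 2)))), Add(-475, 249)) = Mul(Add(-363, Add(1498, Mul(-1, Add(8, 2)))), -226) = Mul(Add(-363, Add(1498, Mul(-1, 10))), -226) = Mul(Add(-363, Add(1498, -10)), -226) = Mul(Add(-363, 1488), -226) = Mul(1125, -226) = -254250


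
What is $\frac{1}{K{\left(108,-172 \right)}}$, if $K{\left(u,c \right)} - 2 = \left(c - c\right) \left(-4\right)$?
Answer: $\frac{1}{2} \approx 0.5$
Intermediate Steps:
$K{\left(u,c \right)} = 2$ ($K{\left(u,c \right)} = 2 + \left(c - c\right) \left(-4\right) = 2 + 0 \left(-4\right) = 2 + 0 = 2$)
$\frac{1}{K{\left(108,-172 \right)}} = \frac{1}{2}$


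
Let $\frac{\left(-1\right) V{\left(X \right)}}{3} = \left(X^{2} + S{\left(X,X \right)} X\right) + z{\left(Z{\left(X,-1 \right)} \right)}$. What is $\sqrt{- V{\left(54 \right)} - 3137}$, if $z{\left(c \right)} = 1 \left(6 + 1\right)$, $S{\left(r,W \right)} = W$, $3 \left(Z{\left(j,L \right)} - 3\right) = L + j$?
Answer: $2 \sqrt{3595} \approx 119.92$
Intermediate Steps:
$Z{\left(j,L \right)} = 3 + \frac{L}{3} + \frac{j}{3}$ ($Z{\left(j,L \right)} = 3 + \frac{L + j}{3} = 3 + \left(\frac{L}{3} + \frac{j}{3}\right) = 3 + \frac{L}{3} + \frac{j}{3}$)
$z{\left(c \right)} = 7$ ($z{\left(c \right)} = 1 \cdot 7 = 7$)
$V{\left(X \right)} = -21 - 6 X^{2}$ ($V{\left(X \right)} = - 3 \left(\left(X^{2} + X X\right) + 7\right) = - 3 \left(\left(X^{2} + X^{2}\right) + 7\right) = - 3 \left(2 X^{2} + 7\right) = - 3 \left(7 + 2 X^{2}\right) = -21 - 6 X^{2}$)
$\sqrt{- V{\left(54 \right)} - 3137} = \sqrt{- (-21 - 6 \cdot 54^{2}) - 3137} = \sqrt{- (-21 - 17496) - 3137} = \sqrt{\left(-1\right) \left(-17517\right) - 3137} = \sqrt{17517 - 3137} = \sqrt{14380} = 2 \sqrt{3595}$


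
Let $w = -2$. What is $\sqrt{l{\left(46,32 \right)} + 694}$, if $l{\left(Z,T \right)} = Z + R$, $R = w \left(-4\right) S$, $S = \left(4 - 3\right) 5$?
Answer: $2 \sqrt{195} \approx 27.928$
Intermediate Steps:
$S = 5$ ($S = 1 \cdot 5 = 5$)
$R = 40$ ($R = \left(-2\right) \left(-4\right) 5 = 8 \cdot 5 = 40$)
$l{\left(Z,T \right)} = 40 + Z$ ($l{\left(Z,T \right)} = Z + 40 = 40 + Z$)
$\sqrt{l{\left(46,32 \right)} + 694} = \sqrt{\left(40 + 46\right) + 694} = \sqrt{86 + 694} = \sqrt{780} = 2 \sqrt{195}$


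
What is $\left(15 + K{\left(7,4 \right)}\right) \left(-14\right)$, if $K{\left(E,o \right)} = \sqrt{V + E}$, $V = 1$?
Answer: $-210 - 28 \sqrt{2} \approx -249.6$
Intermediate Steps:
$K{\left(E,o \right)} = \sqrt{1 + E}$
$\left(15 + K{\left(7,4 \right)}\right) \left(-14\right) = \left(15 + \sqrt{1 + 7}\right) \left(-14\right) = \left(15 + \sqrt{8}\right) \left(-14\right) = \left(15 + 2 \sqrt{2}\right) \left(-14\right) = -210 - 28 \sqrt{2}$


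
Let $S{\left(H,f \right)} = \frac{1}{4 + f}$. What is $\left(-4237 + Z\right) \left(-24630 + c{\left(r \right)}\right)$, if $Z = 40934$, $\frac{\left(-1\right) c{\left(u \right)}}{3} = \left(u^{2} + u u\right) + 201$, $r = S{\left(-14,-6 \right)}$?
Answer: $- \frac{1852060893}{2} \approx -9.2603 \cdot 10^{8}$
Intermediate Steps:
$r = - \frac{1}{2}$ ($r = \frac{1}{4 - 6} = \frac{1}{-2} = - \frac{1}{2} \approx -0.5$)
$c{\left(u \right)} = -603 - 6 u^{2}$ ($c{\left(u \right)} = - 3 \left(\left(u^{2} + u u\right) + 201\right) = - 3 \left(\left(u^{2} + u^{2}\right) + 201\right) = - 3 \left(2 u^{2} + 201\right) = - 3 \left(201 + 2 u^{2}\right) = -603 - 6 u^{2}$)
$\left(-4237 + Z\right) \left(-24630 + c{\left(r \right)}\right) = \left(-4237 + 40934\right) \left(-24630 - \left(603 + 6 \left(- \frac{1}{2}\right)^{2}\right)\right) = 36697 \left(-24630 - \frac{1209}{2}\right) = 36697 \left(- \frac{50469}{2}\right) = - \frac{1852060893}{2}$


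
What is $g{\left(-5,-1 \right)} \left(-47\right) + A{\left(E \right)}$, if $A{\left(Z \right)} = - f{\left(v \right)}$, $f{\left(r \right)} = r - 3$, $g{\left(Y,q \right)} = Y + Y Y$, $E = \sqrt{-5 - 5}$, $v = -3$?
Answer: $-934$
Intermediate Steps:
$E = i \sqrt{10}$ ($E = \sqrt{-10} = i \sqrt{10} \approx 3.1623 i$)
$g{\left(Y,q \right)} = Y + Y^{2}$
$f{\left(r \right)} = -3 + r$ ($f{\left(r \right)} = r - 3 = -3 + r$)
$A{\left(Z \right)} = 6$ ($A{\left(Z \right)} = - (-3 - 3) = \left(-1\right) \left(-6\right) = 6$)
$g{\left(-5,-1 \right)} \left(-47\right) + A{\left(E \right)} = - 5 \left(1 - 5\right) \left(-47\right) + 6 = \left(-5\right) \left(-4\right) \left(-47\right) + 6 = 20 \left(-47\right) + 6 = -940 + 6 = -934$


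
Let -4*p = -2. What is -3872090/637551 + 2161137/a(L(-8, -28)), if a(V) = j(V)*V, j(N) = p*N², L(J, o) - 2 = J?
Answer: -3002730373/150012 ≈ -20017.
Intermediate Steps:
p = ½ (p = -¼*(-2) = ½ ≈ 0.50000)
L(J, o) = 2 + J
j(N) = N²/2
a(V) = V³/2 (a(V) = (V²/2)*V = V³/2)
-3872090/637551 + 2161137/a(L(-8, -28)) = -3872090/637551 + 2161137/(((2 - 8)³/2)) = -3872090*1/637551 + 2161137/(((½)*(-6)³)) = -227770/37503 + 2161137/(((½)*(-216))) = -227770/37503 + 2161137/(-108) = -227770/37503 + 2161137*(-1/108) = -227770/37503 - 720379/36 = -3002730373/150012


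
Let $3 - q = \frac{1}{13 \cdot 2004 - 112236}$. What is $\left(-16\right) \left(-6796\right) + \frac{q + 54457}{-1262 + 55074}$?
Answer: $\frac{504293273432929}{4637733408} \approx 1.0874 \cdot 10^{5}$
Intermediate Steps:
$q = \frac{258553}{86184}$ ($q = 3 - \frac{1}{13 \cdot 2004 - 112236} = 3 - \frac{1}{26052 - 112236} = 3 - \frac{1}{-86184} = 3 - - \frac{1}{86184} = 3 + \frac{1}{86184} = \frac{258553}{86184} \approx 3.0$)
$\left(-16\right) \left(-6796\right) + \frac{q + 54457}{-1262 + 55074} = \left(-16\right) \left(-6796\right) + \frac{\frac{258553}{86184} + 54457}{-1262 + 55074} = 108736 + \frac{4693580641}{86184 \cdot 53812} = 108736 + \frac{4693580641}{86184} \cdot \frac{1}{53812} = 108736 + \frac{4693580641}{4637733408} = \frac{504293273432929}{4637733408}$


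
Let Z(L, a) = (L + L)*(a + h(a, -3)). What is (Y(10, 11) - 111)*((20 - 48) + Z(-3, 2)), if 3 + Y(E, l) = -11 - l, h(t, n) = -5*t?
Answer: -2720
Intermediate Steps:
Y(E, l) = -14 - l (Y(E, l) = -3 + (-11 - l) = -14 - l)
Z(L, a) = -8*L*a (Z(L, a) = (L + L)*(a - 5*a) = (2*L)*(-4*a) = -8*L*a)
(Y(10, 11) - 111)*((20 - 48) + Z(-3, 2)) = ((-14 - 1*11) - 111)*((20 - 48) - 8*(-3)*2) = ((-14 - 11) - 111)*(-28 + 48) = (-25 - 111)*20 = -136*20 = -2720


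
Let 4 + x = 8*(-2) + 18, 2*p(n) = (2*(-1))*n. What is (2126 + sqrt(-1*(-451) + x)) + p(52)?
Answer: 2074 + sqrt(449) ≈ 2095.2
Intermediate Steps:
p(n) = -n (p(n) = ((2*(-1))*n)/2 = (-2*n)/2 = -n)
x = -2 (x = -4 + (8*(-2) + 18) = -4 + (-16 + 18) = -4 + 2 = -2)
(2126 + sqrt(-1*(-451) + x)) + p(52) = (2126 + sqrt(-1*(-451) - 2)) - 1*52 = (2126 + sqrt(451 - 2)) - 52 = (2126 + sqrt(449)) - 52 = 2074 + sqrt(449)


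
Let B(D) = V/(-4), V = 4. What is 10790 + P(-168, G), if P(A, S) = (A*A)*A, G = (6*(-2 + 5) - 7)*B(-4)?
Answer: -4730842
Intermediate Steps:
B(D) = -1 (B(D) = 4/(-4) = 4*(-¼) = -1)
G = -11 (G = (6*(-2 + 5) - 7)*(-1) = (6*3 - 7)*(-1) = (18 - 7)*(-1) = 11*(-1) = -11)
P(A, S) = A³ (P(A, S) = A²*A = A³)
10790 + P(-168, G) = 10790 + (-168)³ = 10790 - 4741632 = -4730842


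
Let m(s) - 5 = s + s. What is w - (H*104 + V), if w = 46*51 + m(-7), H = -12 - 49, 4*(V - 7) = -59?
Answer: 34755/4 ≈ 8688.8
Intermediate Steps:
V = -31/4 (V = 7 + (¼)*(-59) = 7 - 59/4 = -31/4 ≈ -7.7500)
H = -61
m(s) = 5 + 2*s (m(s) = 5 + (s + s) = 5 + 2*s)
w = 2337 (w = 46*51 + (5 + 2*(-7)) = 2346 + (5 - 14) = 2346 - 9 = 2337)
w - (H*104 + V) = 2337 - (-61*104 - 31/4) = 2337 - (-6344 - 31/4) = 2337 - 1*(-25407/4) = 2337 + 25407/4 = 34755/4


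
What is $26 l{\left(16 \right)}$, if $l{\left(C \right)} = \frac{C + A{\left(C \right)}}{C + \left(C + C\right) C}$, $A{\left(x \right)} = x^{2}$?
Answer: $\frac{442}{33} \approx 13.394$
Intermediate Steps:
$l{\left(C \right)} = \frac{C + C^{2}}{C + 2 C^{2}}$ ($l{\left(C \right)} = \frac{C + C^{2}}{C + \left(C + C\right) C} = \frac{C + C^{2}}{C + 2 C C} = \frac{C + C^{2}}{C + 2 C^{2}}$)
$26 l{\left(16 \right)} = 26 \frac{1 + 16}{1 + 2 \cdot 16} = 26 \frac{1}{1 + 32} \cdot 17 = 26 \cdot \frac{1}{33} \cdot 17 = 26 \cdot \frac{17}{33} = \frac{442}{33}$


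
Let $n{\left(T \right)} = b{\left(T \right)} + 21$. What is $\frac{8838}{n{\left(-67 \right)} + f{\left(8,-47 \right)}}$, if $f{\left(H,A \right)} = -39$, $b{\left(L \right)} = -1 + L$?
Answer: $- \frac{4419}{43} \approx -102.77$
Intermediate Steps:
$n{\left(T \right)} = 20 + T$ ($n{\left(T \right)} = \left(-1 + T\right) + 21 = 20 + T$)
$\frac{8838}{n{\left(-67 \right)} + f{\left(8,-47 \right)}} = \frac{8838}{\left(20 - 67\right) - 39} = \frac{8838}{-47 - 39} = \frac{8838}{-86} = 8838 \left(- \frac{1}{86}\right) = - \frac{4419}{43}$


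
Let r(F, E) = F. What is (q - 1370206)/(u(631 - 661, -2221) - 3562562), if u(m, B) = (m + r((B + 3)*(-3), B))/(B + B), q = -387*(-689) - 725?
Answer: 1226311824/3956226757 ≈ 0.30997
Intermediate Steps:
q = 265918 (q = 266643 - 725 = 265918)
u(m, B) = (-9 + m - 3*B)/(2*B) (u(m, B) = (m + (B + 3)*(-3))/(B + B) = (m + (3 + B)*(-3))/((2*B)) = (m + (-9 - 3*B))*(1/(2*B)) = (-9 + m - 3*B)*(1/(2*B)) = (-9 + m - 3*B)/(2*B))
(q - 1370206)/(u(631 - 661, -2221) - 3562562) = (265918 - 1370206)/((½)*(-9 + (631 - 661) - 3*(-2221))/(-2221) - 3562562) = -1104288/((½)*(-1/2221)*(-9 - 30 + 6663) - 3562562) = -1104288/((½)*(-1/2221)*6624 - 3562562) = -1104288/(-3312/2221 - 3562562) = -1104288/(-7912453514/2221) = -1104288*(-2221/7912453514) = 1226311824/3956226757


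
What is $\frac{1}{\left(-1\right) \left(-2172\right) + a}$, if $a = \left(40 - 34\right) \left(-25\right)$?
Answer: $\frac{1}{2022} \approx 0.00049456$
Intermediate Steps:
$a = -150$ ($a = 6 \left(-25\right) = -150$)
$\frac{1}{\left(-1\right) \left(-2172\right) + a} = \frac{1}{\left(-1\right) \left(-2172\right) - 150} = \frac{1}{2172 - 150} = \frac{1}{2022}$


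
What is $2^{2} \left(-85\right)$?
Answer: $-340$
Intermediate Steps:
$2^{2} \left(-85\right) = 4 \left(-85\right) = -340$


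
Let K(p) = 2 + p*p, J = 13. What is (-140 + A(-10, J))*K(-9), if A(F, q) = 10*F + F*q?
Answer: -30710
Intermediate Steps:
K(p) = 2 + p²
(-140 + A(-10, J))*K(-9) = (-140 - 10*(10 + 13))*(2 + (-9)²) = (-140 - 10*23)*(2 + 81) = (-140 - 230)*83 = -370*83 = -30710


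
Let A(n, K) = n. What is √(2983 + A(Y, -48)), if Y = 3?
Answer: √2986 ≈ 54.644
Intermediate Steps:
√(2983 + A(Y, -48)) = √(2983 + 3) = √2986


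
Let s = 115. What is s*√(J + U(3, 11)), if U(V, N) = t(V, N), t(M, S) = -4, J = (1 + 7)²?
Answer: 230*√15 ≈ 890.79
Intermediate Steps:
J = 64 (J = 8² = 64)
U(V, N) = -4
s*√(J + U(3, 11)) = 115*√(64 - 4) = 115*√60 = 115*(2*√15) = 230*√15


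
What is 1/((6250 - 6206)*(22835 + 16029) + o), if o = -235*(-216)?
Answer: 1/1760776 ≈ 5.6793e-7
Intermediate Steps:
o = 50760
1/((6250 - 6206)*(22835 + 16029) + o) = 1/((6250 - 6206)*(22835 + 16029) + 50760) = 1/(44*38864 + 50760) = 1/(1710016 + 50760) = 1/1760776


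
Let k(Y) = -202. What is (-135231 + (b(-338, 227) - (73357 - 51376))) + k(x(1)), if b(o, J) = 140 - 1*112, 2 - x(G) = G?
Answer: -157386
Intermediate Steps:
x(G) = 2 - G
b(o, J) = 28 (b(o, J) = 140 - 112 = 28)
(-135231 + (b(-338, 227) - (73357 - 51376))) + k(x(1)) = (-135231 + (28 - (73357 - 51376))) - 202 = (-135231 + (28 - 1*21981)) - 202 = (-135231 + (28 - 21981)) - 202 = (-135231 - 21953) - 202 = -157184 - 202 = -157386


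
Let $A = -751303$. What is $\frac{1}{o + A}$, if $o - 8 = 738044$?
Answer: $- \frac{1}{13251} \approx -7.5466 \cdot 10^{-5}$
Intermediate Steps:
$o = 738052$ ($o = 8 + 738044 = 738052$)
$\frac{1}{o + A} = \frac{1}{738052 - 751303} = \frac{1}{-13251} = - \frac{1}{13251}$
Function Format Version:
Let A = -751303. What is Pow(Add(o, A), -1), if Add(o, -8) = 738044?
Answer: Rational(-1, 13251) ≈ -7.5466e-5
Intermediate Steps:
o = 738052 (o = Add(8, 738044) = 738052)
Pow(Add(o, A), -1) = Pow(Add(738052, -751303), -1) = Pow(-13251, -1) = Rational(-1, 13251)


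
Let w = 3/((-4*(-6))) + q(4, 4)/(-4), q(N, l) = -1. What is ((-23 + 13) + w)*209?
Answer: -16093/8 ≈ -2011.6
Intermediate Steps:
w = 3/8 (w = 3/((-4*(-6))) - 1/(-4) = 3/24 - 1*(-¼) = 3*(1/24) + ¼ = ⅛ + ¼ = 3/8 ≈ 0.37500)
((-23 + 13) + w)*209 = ((-23 + 13) + 3/8)*209 = (-10 + 3/8)*209 = -77/8*209 = -16093/8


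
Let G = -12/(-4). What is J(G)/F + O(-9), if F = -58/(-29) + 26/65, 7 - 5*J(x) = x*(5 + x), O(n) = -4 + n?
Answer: -173/12 ≈ -14.417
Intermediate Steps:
G = 3 (G = -12*(-¼) = 3)
J(x) = 7/5 - x*(5 + x)/5
F = 12/5 (F = -58*(-1/29) + 26*(1/65) = 2 + ⅖ = 12/5 ≈ 2.4000)
J(G)/F + O(-9) = (7/5 - 1*3 - ⅕*3²)/(12/5) + (-4 - 9) = (7/5 - 3 - ⅕*9)*(5/12) - 13 = (7/5 - 3 - 9/5)*(5/12) - 13 = -17/5*5/12 - 13 = -17/12 - 13 = -173/12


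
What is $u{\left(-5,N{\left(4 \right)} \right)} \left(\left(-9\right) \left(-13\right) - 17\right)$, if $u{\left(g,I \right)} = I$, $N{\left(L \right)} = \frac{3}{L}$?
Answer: $75$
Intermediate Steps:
$u{\left(-5,N{\left(4 \right)} \right)} \left(\left(-9\right) \left(-13\right) - 17\right) = \frac{3}{4} \left(\left(-9\right) \left(-13\right) - 17\right) = 3 \cdot \frac{1}{4} \left(117 - 17\right) = \frac{3}{4} \cdot 100 = 75$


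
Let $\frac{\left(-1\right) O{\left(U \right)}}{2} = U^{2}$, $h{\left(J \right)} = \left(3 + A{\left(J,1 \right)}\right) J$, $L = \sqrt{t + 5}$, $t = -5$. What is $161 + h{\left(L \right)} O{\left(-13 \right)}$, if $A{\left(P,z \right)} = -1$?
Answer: $161$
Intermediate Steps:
$L = 0$ ($L = \sqrt{-5 + 5} = \sqrt{0} = 0$)
$h{\left(J \right)} = 2 J$ ($h{\left(J \right)} = \left(3 - 1\right) J = 2 J$)
$O{\left(U \right)} = - 2 U^{2}$
$161 + h{\left(L \right)} O{\left(-13 \right)} = 161 + 2 \cdot 0 \left(- 2 \left(-13\right)^{2}\right) = 161 + 0 \left(\left(-2\right) 169\right) = 161 + 0 \left(-338\right) = 161 + 0 = 161$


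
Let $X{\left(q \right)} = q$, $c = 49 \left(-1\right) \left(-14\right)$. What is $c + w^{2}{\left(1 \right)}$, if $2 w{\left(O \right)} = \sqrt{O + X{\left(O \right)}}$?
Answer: $\frac{1373}{2} \approx 686.5$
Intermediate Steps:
$c = 686$ ($c = \left(-49\right) \left(-14\right) = 686$)
$w{\left(O \right)} = \frac{\sqrt{2} \sqrt{O}}{2}$ ($w{\left(O \right)} = \frac{\sqrt{O + O}}{2} = \frac{\sqrt{2 O}}{2} = \frac{\sqrt{2} \sqrt{O}}{2}$)
$c + w^{2}{\left(1 \right)} = 686 + \left(\frac{\sqrt{2} \sqrt{1}}{2}\right)^{2} = 686 + \left(\frac{1}{2} \sqrt{2} \cdot 1\right)^{2} = 686 + \left(\frac{\sqrt{2}}{2}\right)^{2} = 686 + \frac{1}{2} = \frac{1373}{2}$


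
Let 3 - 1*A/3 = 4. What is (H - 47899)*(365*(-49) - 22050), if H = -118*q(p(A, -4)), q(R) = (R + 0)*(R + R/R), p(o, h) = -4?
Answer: 1969394525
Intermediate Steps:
A = -3 (A = 9 - 3*4 = 9 - 12 = -3)
q(R) = R*(1 + R) (q(R) = R*(R + 1) = R*(1 + R))
H = -1416 (H = -(-472)*(1 - 4) = -(-472)*(-3) = -118*12 = -1416)
(H - 47899)*(365*(-49) - 22050) = (-1416 - 47899)*(365*(-49) - 22050) = -49315*(-17885 - 22050) = -49315*(-39935) = 1969394525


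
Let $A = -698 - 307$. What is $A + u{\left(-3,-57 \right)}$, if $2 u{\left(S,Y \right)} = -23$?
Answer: $- \frac{2033}{2} \approx -1016.5$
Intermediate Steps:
$A = -1005$ ($A = -698 - 307 = -1005$)
$u{\left(S,Y \right)} = - \frac{23}{2}$ ($u{\left(S,Y \right)} = \frac{1}{2} \left(-23\right) = - \frac{23}{2}$)
$A + u{\left(-3,-57 \right)} = -1005 - \frac{23}{2} = - \frac{2033}{2}$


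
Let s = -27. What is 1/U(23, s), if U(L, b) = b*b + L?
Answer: 1/752 ≈ 0.0013298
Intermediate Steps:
U(L, b) = L + b² (U(L, b) = b² + L = L + b²)
1/U(23, s) = 1/(23 + (-27)²) = 1/(23 + 729) = 1/752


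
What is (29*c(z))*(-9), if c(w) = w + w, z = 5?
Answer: -2610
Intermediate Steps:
c(w) = 2*w
(29*c(z))*(-9) = (29*(2*5))*(-9) = (29*10)*(-9) = 290*(-9) = -2610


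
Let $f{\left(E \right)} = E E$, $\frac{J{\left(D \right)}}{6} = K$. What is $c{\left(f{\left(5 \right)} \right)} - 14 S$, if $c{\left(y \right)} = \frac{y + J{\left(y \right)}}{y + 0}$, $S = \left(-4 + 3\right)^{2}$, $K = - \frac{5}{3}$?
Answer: $- \frac{67}{5} \approx -13.4$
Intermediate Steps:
$K = - \frac{5}{3}$ ($K = \left(-5\right) \frac{1}{3} = - \frac{5}{3} \approx -1.6667$)
$J{\left(D \right)} = -10$ ($J{\left(D \right)} = 6 \left(- \frac{5}{3}\right) = -10$)
$f{\left(E \right)} = E^{2}$
$S = 1$ ($S = \left(-1\right)^{2} = 1$)
$c{\left(y \right)} = \frac{-10 + y}{y}$ ($c{\left(y \right)} = \frac{y - 10}{y + 0} = \frac{-10 + y}{y}$)
$c{\left(f{\left(5 \right)} \right)} - 14 S = \frac{-10 + 5^{2}}{5^{2}} - 14 = \frac{-10 + 25}{25} - 14 = \frac{1}{25} \cdot 15 - 14 = \frac{3}{5} - 14 = - \frac{67}{5}$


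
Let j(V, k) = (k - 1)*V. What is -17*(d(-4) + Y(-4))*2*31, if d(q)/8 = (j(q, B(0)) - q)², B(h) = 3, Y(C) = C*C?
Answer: -151776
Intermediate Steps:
Y(C) = C²
j(V, k) = V*(-1 + k) (j(V, k) = (-1 + k)*V = V*(-1 + k))
d(q) = 8*q² (d(q) = 8*(q*(-1 + 3) - q)² = 8*(q*2 - q)² = 8*(2*q - q)² = 8*q²)
-17*(d(-4) + Y(-4))*2*31 = -17*(8*(-4)² + (-4)²)*2*31 = -17*(8*16 + 16)*2*31 = -17*(128 + 16)*2*31 = -2448*2*31 = -17*288*31 = -4896*31 = -151776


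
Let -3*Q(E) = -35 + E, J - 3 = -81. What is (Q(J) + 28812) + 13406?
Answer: 126767/3 ≈ 42256.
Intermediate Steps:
J = -78 (J = 3 - 81 = -78)
Q(E) = 35/3 - E/3 (Q(E) = -(-35 + E)/3 = 35/3 - E/3)
(Q(J) + 28812) + 13406 = ((35/3 - 1/3*(-78)) + 28812) + 13406 = ((35/3 + 26) + 28812) + 13406 = (113/3 + 28812) + 13406 = 86549/3 + 13406 = 126767/3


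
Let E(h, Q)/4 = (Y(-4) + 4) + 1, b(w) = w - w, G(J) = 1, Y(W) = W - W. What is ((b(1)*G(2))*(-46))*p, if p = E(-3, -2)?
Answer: 0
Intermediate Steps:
Y(W) = 0
b(w) = 0
E(h, Q) = 20 (E(h, Q) = 4*((0 + 4) + 1) = 4*(4 + 1) = 4*5 = 20)
p = 20
((b(1)*G(2))*(-46))*p = ((0*1)*(-46))*20 = (0*(-46))*20 = 0*20 = 0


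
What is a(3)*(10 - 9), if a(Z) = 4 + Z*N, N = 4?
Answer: 16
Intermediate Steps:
a(Z) = 4 + 4*Z (a(Z) = 4 + Z*4 = 4 + 4*Z)
a(3)*(10 - 9) = (4 + 4*3)*(10 - 9) = (4 + 12)*1 = 16*1 = 16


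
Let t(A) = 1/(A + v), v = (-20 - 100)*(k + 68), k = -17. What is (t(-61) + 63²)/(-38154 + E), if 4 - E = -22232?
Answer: -12266194/49194579 ≈ -0.24934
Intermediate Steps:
v = -6120 (v = (-20 - 100)*(-17 + 68) = -120*51 = -6120)
t(A) = 1/(-6120 + A) (t(A) = 1/(A - 6120) = 1/(-6120 + A))
E = 22236 (E = 4 - 1*(-22232) = 4 + 22232 = 22236)
(t(-61) + 63²)/(-38154 + E) = (1/(-6120 - 61) + 63²)/(-38154 + 22236) = (1/(-6181) + 3969)/(-15918) = (-1/6181 + 3969)*(-1/15918) = (24532388/6181)*(-1/15918) = -12266194/49194579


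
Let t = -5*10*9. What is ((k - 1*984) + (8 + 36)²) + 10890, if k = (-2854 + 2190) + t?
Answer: 10728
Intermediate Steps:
t = -450 (t = -50*9 = -450)
k = -1114 (k = (-2854 + 2190) - 450 = -664 - 450 = -1114)
((k - 1*984) + (8 + 36)²) + 10890 = ((-1114 - 1*984) + (8 + 36)²) + 10890 = ((-1114 - 984) + 44²) + 10890 = (-2098 + 1936) + 10890 = -162 + 10890 = 10728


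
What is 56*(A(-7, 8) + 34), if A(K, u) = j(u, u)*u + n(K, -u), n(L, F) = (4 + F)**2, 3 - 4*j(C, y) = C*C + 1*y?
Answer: -4928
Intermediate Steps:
j(C, y) = 3/4 - y/4 - C**2/4 (j(C, y) = 3/4 - (C*C + 1*y)/4 = 3/4 - (C**2 + y)/4 = 3/4 - (y + C**2)/4 = 3/4 + (-y/4 - C**2/4) = 3/4 - y/4 - C**2/4)
A(K, u) = (4 - u)**2 + u*(3/4 - u/4 - u**2/4) (A(K, u) = (3/4 - u/4 - u**2/4)*u + (4 - u)**2 = u*(3/4 - u/4 - u**2/4) + (4 - u)**2 = (4 - u)**2 + u*(3/4 - u/4 - u**2/4))
56*(A(-7, 8) + 34) = 56*((16 - 29/4*8 - 1/4*8**3 + (3/4)*8**2) + 34) = 56*((16 - 58 - 1/4*512 + (3/4)*64) + 34) = 56*((16 - 58 - 128 + 48) + 34) = 56*(-122 + 34) = 56*(-88) = -4928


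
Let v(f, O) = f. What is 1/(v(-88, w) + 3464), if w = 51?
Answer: 1/3376 ≈ 0.00029621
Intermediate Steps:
1/(v(-88, w) + 3464) = 1/(-88 + 3464) = 1/3376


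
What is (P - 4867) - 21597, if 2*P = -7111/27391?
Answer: -111519843/4214 ≈ -26464.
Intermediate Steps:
P = -547/4214 (P = (-7111/27391)/2 = (-7111*1/27391)/2 = (½)*(-547/2107) = -547/4214 ≈ -0.12981)
(P - 4867) - 21597 = (-547/4214 - 4867) - 21597 = -20510085/4214 - 21597 = -111519843/4214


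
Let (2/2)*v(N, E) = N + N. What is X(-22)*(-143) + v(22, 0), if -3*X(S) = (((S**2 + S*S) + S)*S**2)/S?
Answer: -2975984/3 ≈ -9.9200e+5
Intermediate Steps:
v(N, E) = 2*N (v(N, E) = N + N = 2*N)
X(S) = -S*(S + 2*S**2)/3 (X(S) = -((S**2 + S*S) + S)*S**2/(3*S) = -((S**2 + S**2) + S)*S**2/(3*S) = -(2*S**2 + S)*S**2/(3*S) = -(S + 2*S**2)*S**2/(3*S) = -S**2*(S + 2*S**2)/(3*S) = -S*(S + 2*S**2)/3)
X(-22)*(-143) + v(22, 0) = ((1/3)*(-22)**2*(-1 - 2*(-22)))*(-143) + 2*22 = ((1/3)*484*(-1 + 44))*(-143) + 44 = ((1/3)*484*43)*(-143) + 44 = (20812/3)*(-143) + 44 = -2976116/3 + 44 = -2975984/3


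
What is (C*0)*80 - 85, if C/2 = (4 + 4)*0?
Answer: -85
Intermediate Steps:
C = 0 (C = 2*((4 + 4)*0) = 2*(8*0) = 2*0 = 0)
(C*0)*80 - 85 = (0*0)*80 - 85 = 0*80 - 85 = 0 - 85 = -85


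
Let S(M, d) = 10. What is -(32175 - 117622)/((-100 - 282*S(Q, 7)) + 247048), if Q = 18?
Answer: 85447/244128 ≈ 0.35001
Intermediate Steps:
-(32175 - 117622)/((-100 - 282*S(Q, 7)) + 247048) = -(32175 - 117622)/((-100 - 282*10) + 247048) = -(-85447)/((-100 - 2820) + 247048) = -(-85447)/(-2920 + 247048) = -(-85447)/244128 = -1*(-85447/244128) = 85447/244128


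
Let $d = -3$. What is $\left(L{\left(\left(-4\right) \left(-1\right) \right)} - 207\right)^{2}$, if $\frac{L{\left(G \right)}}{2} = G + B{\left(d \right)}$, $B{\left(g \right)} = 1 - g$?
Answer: $36481$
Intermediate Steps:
$L{\left(G \right)} = 8 + 2 G$ ($L{\left(G \right)} = 2 \left(G + \left(1 - -3\right)\right) = 2 \left(G + \left(1 + 3\right)\right) = 2 \left(G + 4\right) = 2 \left(4 + G\right) = 8 + 2 G$)
$\left(L{\left(\left(-4\right) \left(-1\right) \right)} - 207\right)^{2} = \left(\left(8 + 2 \left(\left(-4\right) \left(-1\right)\right)\right) - 207\right)^{2} = \left(\left(8 + 2 \cdot 4\right) - 207\right)^{2} = \left(\left(8 + 8\right) - 207\right)^{2} = \left(16 - 207\right)^{2} = \left(-191\right)^{2} = 36481$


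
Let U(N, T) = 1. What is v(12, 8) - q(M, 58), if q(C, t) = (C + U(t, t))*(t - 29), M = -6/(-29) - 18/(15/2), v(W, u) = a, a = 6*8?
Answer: 413/5 ≈ 82.600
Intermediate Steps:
a = 48
v(W, u) = 48
M = -318/145 (M = -6*(-1/29) - 18/(15*(1/2)) = 6/29 - 18/15/2 = 6/29 - 18*2/15 = 6/29 - 12/5 = -318/145 ≈ -2.1931)
q(C, t) = (1 + C)*(-29 + t) (q(C, t) = (C + 1)*(t - 29) = (1 + C)*(-29 + t))
v(12, 8) - q(M, 58) = 48 - (-29 + 58 - 29*(-318/145) - 318/145*58) = 48 - (-29 + 58 + 318/5 - 636/5) = 48 - 1*(-173/5) = 48 + 173/5 = 413/5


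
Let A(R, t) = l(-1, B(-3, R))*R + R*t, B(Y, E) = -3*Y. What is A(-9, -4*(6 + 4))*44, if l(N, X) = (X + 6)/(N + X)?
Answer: 30195/2 ≈ 15098.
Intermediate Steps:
l(N, X) = (6 + X)/(N + X)
A(R, t) = 15*R/8 + R*t (A(R, t) = ((6 - 3*(-3))/(-1 - 3*(-3)))*R + R*t = ((6 + 9)/(-1 + 9))*R + R*t = (15/8)*R + R*t = ((⅛)*15)*R + R*t = 15*R/8 + R*t)
A(-9, -4*(6 + 4))*44 = ((⅛)*(-9)*(15 + 8*(-4*(6 + 4))))*44 = ((⅛)*(-9)*(15 + 8*(-4*10)))*44 = ((⅛)*(-9)*(15 + 8*(-40)))*44 = ((⅛)*(-9)*(15 - 320))*44 = ((⅛)*(-9)*(-305))*44 = (2745/8)*44 = 30195/2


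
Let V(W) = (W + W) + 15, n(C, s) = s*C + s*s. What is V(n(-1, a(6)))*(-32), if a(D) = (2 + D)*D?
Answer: -144864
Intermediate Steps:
a(D) = D*(2 + D)
n(C, s) = s**2 + C*s (n(C, s) = C*s + s**2 = s**2 + C*s)
V(W) = 15 + 2*W (V(W) = 2*W + 15 = 15 + 2*W)
V(n(-1, a(6)))*(-32) = (15 + 2*((6*(2 + 6))*(-1 + 6*(2 + 6))))*(-32) = (15 + 2*((6*8)*(-1 + 6*8)))*(-32) = (15 + 2*(48*(-1 + 48)))*(-32) = (15 + 2*(48*47))*(-32) = (15 + 2*2256)*(-32) = (15 + 4512)*(-32) = 4527*(-32) = -144864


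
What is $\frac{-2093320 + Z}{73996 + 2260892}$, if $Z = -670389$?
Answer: $- \frac{2763709}{2334888} \approx -1.1837$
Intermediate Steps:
$\frac{-2093320 + Z}{73996 + 2260892} = \frac{-2093320 - 670389}{73996 + 2260892} = - \frac{2763709}{2334888}$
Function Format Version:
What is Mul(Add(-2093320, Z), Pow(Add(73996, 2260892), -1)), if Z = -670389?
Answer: Rational(-2763709, 2334888) ≈ -1.1837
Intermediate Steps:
Mul(Add(-2093320, Z), Pow(Add(73996, 2260892), -1)) = Mul(Add(-2093320, -670389), Pow(Add(73996, 2260892), -1)) = Mul(-2763709, Pow(2334888, -1)) = Mul(-2763709, Rational(1, 2334888)) = Rational(-2763709, 2334888)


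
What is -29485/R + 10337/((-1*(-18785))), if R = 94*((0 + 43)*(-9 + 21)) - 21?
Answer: -52706954/910753155 ≈ -0.057872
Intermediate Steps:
R = 48483 (R = 94*(43*12) - 21 = 94*516 - 21 = 48504 - 21 = 48483)
-29485/R + 10337/((-1*(-18785))) = -29485/48483 + 10337/((-1*(-18785))) = -29485*1/48483 + 10337/18785 = -29485/48483 + 10337*(1/18785) = -29485/48483 + 10337/18785 = -52706954/910753155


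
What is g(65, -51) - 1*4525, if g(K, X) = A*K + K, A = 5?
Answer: -4135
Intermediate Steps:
g(K, X) = 6*K (g(K, X) = 5*K + K = 6*K)
g(65, -51) - 1*4525 = 6*65 - 1*4525 = 390 - 4525 = -4135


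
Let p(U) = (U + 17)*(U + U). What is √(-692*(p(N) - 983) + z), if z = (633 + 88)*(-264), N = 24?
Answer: 2*I*√217991 ≈ 933.79*I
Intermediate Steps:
p(U) = 2*U*(17 + U) (p(U) = (17 + U)*(2*U) = 2*U*(17 + U))
z = -190344 (z = 721*(-264) = -190344)
√(-692*(p(N) - 983) + z) = √(-692*(2*24*(17 + 24) - 983) - 190344) = √(-692*(2*24*41 - 983) - 190344) = √(-692*(1968 - 983) - 190344) = √(-692*985 - 190344) = √(-681620 - 190344) = √(-871964) = 2*I*√217991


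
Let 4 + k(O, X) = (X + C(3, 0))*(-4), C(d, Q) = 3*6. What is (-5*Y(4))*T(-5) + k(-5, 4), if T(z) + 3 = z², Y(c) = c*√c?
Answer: -972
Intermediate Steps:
C(d, Q) = 18
k(O, X) = -76 - 4*X (k(O, X) = -4 + (X + 18)*(-4) = -4 + (18 + X)*(-4) = -4 + (-72 - 4*X) = -76 - 4*X)
Y(c) = c^(3/2)
T(z) = -3 + z²
(-5*Y(4))*T(-5) + k(-5, 4) = (-5*4^(3/2))*(-3 + (-5)²) + (-76 - 4*4) = (-5*8)*(-3 + 25) + (-76 - 16) = -40*22 - 92 = -880 - 92 = -972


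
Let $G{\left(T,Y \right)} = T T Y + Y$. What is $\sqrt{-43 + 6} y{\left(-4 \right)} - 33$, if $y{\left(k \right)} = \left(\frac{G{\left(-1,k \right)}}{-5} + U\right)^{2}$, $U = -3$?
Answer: $-33 + \frac{49 i \sqrt{37}}{25} \approx -33.0 + 11.922 i$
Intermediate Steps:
$G{\left(T,Y \right)} = Y + Y T^{2}$ ($G{\left(T,Y \right)} = T^{2} Y + Y = Y T^{2} + Y = Y + Y T^{2}$)
$y{\left(k \right)} = \left(-3 - \frac{2 k}{5}\right)^{2}$ ($y{\left(k \right)} = \left(\frac{k \left(1 + \left(-1\right)^{2}\right)}{-5} - 3\right)^{2} = \left(k \left(1 + 1\right) \left(- \frac{1}{5}\right) - 3\right)^{2} = \left(k 2 \left(- \frac{1}{5}\right) - 3\right)^{2} = \left(2 k \left(- \frac{1}{5}\right) - 3\right)^{2} = \left(- \frac{2 k}{5} - 3\right)^{2} = \left(-3 - \frac{2 k}{5}\right)^{2}$)
$\sqrt{-43 + 6} y{\left(-4 \right)} - 33 = \sqrt{-43 + 6} \frac{\left(15 + 2 \left(-4\right)\right)^{2}}{25} - 33 = \sqrt{-37} \frac{\left(15 - 8\right)^{2}}{25} - 33 = i \sqrt{37} \frac{7^{2}}{25} - 33 = i \sqrt{37} \cdot \frac{1}{25} \cdot 49 - 33 = i \sqrt{37} \cdot \frac{49}{25} - 33 = \frac{49 i \sqrt{37}}{25} - 33 = -33 + \frac{49 i \sqrt{37}}{25}$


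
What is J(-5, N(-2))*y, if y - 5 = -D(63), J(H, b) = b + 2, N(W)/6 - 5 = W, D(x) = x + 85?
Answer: -2860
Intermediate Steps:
D(x) = 85 + x
N(W) = 30 + 6*W
J(H, b) = 2 + b
y = -143 (y = 5 - (85 + 63) = 5 - 1*148 = 5 - 148 = -143)
J(-5, N(-2))*y = (2 + (30 + 6*(-2)))*(-143) = (2 + (30 - 12))*(-143) = (2 + 18)*(-143) = 20*(-143) = -2860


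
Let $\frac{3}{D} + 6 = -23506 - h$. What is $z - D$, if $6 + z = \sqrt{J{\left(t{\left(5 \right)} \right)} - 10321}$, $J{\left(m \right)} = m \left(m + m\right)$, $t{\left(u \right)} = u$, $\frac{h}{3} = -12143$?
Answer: $- \frac{77505}{12917} + i \sqrt{10271} \approx -6.0002 + 101.35 i$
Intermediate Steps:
$h = -36429$ ($h = 3 \left(-12143\right) = -36429$)
$J{\left(m \right)} = 2 m^{2}$ ($J{\left(m \right)} = m 2 m = 2 m^{2}$)
$z = -6 + i \sqrt{10271}$ ($z = -6 + \sqrt{2 \cdot 5^{2} - 10321} = -6 + \sqrt{2 \cdot 25 - 10321} = -6 + \sqrt{50 - 10321} = -6 + \sqrt{-10271} = -6 + i \sqrt{10271} \approx -6.0 + 101.35 i$)
$D = \frac{3}{12917}$ ($D = \frac{3}{-6 - -12923} = \frac{3}{-6 + \left(-23506 + 36429\right)} = \frac{3}{-6 + 12923} = \frac{3}{12917} \approx 0.00023225$)
$z - D = \left(-6 + i \sqrt{10271}\right) - \frac{3}{12917} = - \frac{77505}{12917} + i \sqrt{10271}$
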